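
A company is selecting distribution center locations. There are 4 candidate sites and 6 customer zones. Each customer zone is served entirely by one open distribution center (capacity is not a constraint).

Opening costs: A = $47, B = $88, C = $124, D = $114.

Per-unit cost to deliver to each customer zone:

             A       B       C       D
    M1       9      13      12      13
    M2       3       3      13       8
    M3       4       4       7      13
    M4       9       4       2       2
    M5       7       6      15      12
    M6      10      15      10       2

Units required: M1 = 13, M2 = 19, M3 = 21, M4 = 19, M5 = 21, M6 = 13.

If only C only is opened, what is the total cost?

Total cost: 1157

Each customer zone is assigned to its cheapest site among the open ones.
{C}: M1→C 12·13=156, M2→C 13·19=247, M3→C 7·21=147, M4→C 2·19=38, M5→C 15·21=315, M6→C 10·13=130. Service 1033; fixed 124; total 1157.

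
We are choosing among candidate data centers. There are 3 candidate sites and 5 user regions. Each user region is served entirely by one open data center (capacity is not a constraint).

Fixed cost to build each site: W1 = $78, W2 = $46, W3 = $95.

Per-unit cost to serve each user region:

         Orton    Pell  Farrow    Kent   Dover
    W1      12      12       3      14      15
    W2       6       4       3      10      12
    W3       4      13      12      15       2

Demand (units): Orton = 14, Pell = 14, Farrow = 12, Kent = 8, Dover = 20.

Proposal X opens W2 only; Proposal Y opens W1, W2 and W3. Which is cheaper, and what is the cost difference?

Proposal X: {W2}: Orton→W2 6·14=84, Pell→W2 4·14=56, Farrow→W2 3·12=36, Kent→W2 10·8=80, Dover→W2 12·20=240. Service 496; fixed 46; total 542.
Proposal Y: {W1, W2, W3}: Orton→W3 4·14=56, Pell→W2 4·14=56, Farrow→W1 3·12=36, Kent→W2 10·8=80, Dover→W3 2·20=40. Service 268; fixed 219; total 487.
Difference: |542 − 487| = 55.

Proposal Y is cheaper by 55.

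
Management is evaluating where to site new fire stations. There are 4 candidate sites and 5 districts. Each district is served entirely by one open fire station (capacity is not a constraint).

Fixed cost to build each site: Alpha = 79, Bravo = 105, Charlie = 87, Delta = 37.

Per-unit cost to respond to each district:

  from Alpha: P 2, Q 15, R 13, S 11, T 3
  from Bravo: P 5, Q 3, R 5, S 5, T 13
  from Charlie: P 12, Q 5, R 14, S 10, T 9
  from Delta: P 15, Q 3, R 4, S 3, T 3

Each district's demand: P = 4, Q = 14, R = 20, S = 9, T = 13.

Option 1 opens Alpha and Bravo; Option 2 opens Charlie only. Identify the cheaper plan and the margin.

Option 1: {Alpha, Bravo}: P→Alpha 2·4=8, Q→Bravo 3·14=42, R→Bravo 5·20=100, S→Bravo 5·9=45, T→Alpha 3·13=39. Service 234; fixed 184; total 418.
Option 2: {Charlie}: P→Charlie 12·4=48, Q→Charlie 5·14=70, R→Charlie 14·20=280, S→Charlie 10·9=90, T→Charlie 9·13=117. Service 605; fixed 87; total 692.
Difference: |418 − 692| = 274.

Option 1 is cheaper by 274.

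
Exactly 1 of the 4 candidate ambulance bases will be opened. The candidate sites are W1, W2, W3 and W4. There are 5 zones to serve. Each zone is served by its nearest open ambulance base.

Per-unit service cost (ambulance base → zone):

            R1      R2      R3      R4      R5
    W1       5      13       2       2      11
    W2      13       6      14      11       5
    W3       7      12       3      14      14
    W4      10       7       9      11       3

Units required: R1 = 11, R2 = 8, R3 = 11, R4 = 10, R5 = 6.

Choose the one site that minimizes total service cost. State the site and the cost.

Choose W1 only; total service cost 267.

With exactly 1 open, each zone uses its cheapest among the chosen.
{W1}: R1→W1 5·11=55, R2→W1 13·8=104, R3→W1 2·11=22, R4→W1 2·10=20, R5→W1 11·6=66. Service cost 267.
{W4}: service cost 393
{W3}: service cost 430
Among all 4 size-1 choices, {W1} is lowest.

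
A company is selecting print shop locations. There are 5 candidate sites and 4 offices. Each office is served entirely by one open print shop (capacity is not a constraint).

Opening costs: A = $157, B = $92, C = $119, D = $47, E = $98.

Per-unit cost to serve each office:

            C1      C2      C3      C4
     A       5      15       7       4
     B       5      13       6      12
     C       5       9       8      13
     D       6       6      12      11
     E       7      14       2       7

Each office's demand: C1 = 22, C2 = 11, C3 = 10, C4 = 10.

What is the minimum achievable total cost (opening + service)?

For any fixed open set, each office goes to its cheapest open site; total = fixed + service.
{D, E}: C1→D 6·22=132, C2→D 6·11=66, C3→E 2·10=20, C4→E 7·10=70. Service 288; fixed 145; total 433.
{D}: C1→D 6·22=132, C2→D 6·11=66, C3→D 12·10=120, C4→D 11·10=110. Service 428; fixed 47; total 475.
{B, D}: C1→B 5·22=110, C2→D 6·11=66, C3→B 6·10=60, C4→D 11·10=110. Service 346; fixed 139; total 485.
{A, B, C, D, E}: service 236 + fixed 513 = 749
No other subset beats 433.

Minimum total cost: 433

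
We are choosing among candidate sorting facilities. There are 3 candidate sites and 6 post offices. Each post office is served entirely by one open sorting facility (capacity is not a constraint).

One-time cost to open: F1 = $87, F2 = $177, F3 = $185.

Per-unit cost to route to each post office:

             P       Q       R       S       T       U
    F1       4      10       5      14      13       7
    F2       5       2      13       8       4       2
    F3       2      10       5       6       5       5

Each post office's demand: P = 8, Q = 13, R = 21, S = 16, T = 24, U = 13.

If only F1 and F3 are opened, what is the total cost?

Each post office is assigned to its cheapest site among the open ones.
{F1, F3}: P→F3 2·8=16, Q→F1 10·13=130, R→F1 5·21=105, S→F3 6·16=96, T→F3 5·24=120, U→F3 5·13=65. Service 532; fixed 272; total 804.

Total cost: 804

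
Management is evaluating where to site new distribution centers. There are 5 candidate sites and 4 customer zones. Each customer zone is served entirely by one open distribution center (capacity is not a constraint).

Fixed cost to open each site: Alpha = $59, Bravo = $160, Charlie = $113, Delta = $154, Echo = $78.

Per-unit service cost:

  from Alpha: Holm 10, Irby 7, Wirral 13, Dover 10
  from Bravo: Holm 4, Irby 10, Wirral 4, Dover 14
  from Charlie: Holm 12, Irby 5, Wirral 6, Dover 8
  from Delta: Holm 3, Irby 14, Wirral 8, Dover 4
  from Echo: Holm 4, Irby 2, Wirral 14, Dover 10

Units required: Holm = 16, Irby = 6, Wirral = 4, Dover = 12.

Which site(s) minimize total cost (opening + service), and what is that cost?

For any fixed open set, each customer zone goes to its cheapest open site; total = fixed + service.
{Echo}: Holm→Echo 4·16=64, Irby→Echo 2·6=12, Wirral→Echo 14·4=56, Dover→Echo 10·12=120. Service 252; fixed 78; total 330.
{Delta}: service 212 + fixed 154 = 366
{Delta, Echo}: Holm→Delta 3·16=48, Irby→Echo 2·6=12, Wirral→Delta 8·4=32, Dover→Delta 4·12=48. Service 140; fixed 232; total 372.
{Alpha, Bravo, Charlie, Delta, Echo}: service 124 + fixed 564 = 688
No other subset beats 330.

Open Echo only; minimum total cost 330.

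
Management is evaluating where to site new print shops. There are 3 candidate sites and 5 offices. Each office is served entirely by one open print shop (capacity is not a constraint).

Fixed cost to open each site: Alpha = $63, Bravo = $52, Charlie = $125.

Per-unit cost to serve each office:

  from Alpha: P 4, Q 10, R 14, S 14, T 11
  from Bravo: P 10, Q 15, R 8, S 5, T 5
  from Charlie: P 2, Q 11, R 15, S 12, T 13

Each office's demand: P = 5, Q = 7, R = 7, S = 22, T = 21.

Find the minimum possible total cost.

For any fixed open set, each office goes to its cheapest open site; total = fixed + service.
{Alpha, Bravo}: P→Alpha 4·5=20, Q→Alpha 10·7=70, R→Bravo 8·7=56, S→Bravo 5·22=110, T→Bravo 5·21=105. Service 361; fixed 115; total 476.
{Bravo}: P→Bravo 10·5=50, Q→Bravo 15·7=105, R→Bravo 8·7=56, S→Bravo 5·22=110, T→Bravo 5·21=105. Service 426; fixed 52; total 478.
{Bravo, Charlie}: P→Charlie 2·5=10, Q→Charlie 11·7=77, R→Bravo 8·7=56, S→Bravo 5·22=110, T→Bravo 5·21=105. Service 358; fixed 177; total 535.
{Alpha, Bravo, Charlie}: service 351 + fixed 240 = 591
No other subset beats 476.

Minimum total cost: 476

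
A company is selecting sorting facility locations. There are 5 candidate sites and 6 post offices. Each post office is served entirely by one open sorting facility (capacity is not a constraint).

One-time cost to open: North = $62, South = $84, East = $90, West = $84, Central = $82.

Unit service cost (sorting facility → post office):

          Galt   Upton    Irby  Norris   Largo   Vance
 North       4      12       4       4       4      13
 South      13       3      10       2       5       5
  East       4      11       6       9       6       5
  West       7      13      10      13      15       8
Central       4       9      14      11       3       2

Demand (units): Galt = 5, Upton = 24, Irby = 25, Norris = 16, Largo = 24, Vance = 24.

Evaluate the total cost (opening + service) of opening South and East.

Total cost: 688

Each post office is assigned to its cheapest site among the open ones.
{South, East}: Galt→East 4·5=20, Upton→South 3·24=72, Irby→East 6·25=150, Norris→South 2·16=32, Largo→South 5·24=120, Vance→South 5·24=120. Service 514; fixed 174; total 688.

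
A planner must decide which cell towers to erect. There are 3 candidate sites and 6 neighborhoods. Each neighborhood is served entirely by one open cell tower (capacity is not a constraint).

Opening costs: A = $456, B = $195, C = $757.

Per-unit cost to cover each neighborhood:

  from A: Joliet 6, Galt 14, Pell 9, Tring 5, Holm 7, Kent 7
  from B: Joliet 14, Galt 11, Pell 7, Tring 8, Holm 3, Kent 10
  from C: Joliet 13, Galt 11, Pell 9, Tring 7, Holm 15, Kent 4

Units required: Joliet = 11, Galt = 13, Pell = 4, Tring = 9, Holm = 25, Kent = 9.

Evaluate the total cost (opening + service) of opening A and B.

Each neighborhood is assigned to its cheapest site among the open ones.
{A, B}: Joliet→A 6·11=66, Galt→B 11·13=143, Pell→B 7·4=28, Tring→A 5·9=45, Holm→B 3·25=75, Kent→A 7·9=63. Service 420; fixed 651; total 1071.

Total cost: 1071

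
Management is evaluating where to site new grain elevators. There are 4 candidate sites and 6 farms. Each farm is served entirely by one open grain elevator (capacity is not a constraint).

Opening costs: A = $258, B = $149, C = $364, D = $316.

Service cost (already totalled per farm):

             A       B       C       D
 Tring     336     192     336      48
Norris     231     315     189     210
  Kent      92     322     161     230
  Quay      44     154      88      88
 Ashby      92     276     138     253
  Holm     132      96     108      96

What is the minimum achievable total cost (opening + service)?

Minimum total cost: 1154

For any fixed open set, each farm goes to its cheapest open site; total = fixed + service.
{A, B}: Tring→B 192, Norris→A 231, Kent→A 92, Quay→A 44, Ashby→A 92, Holm→B 96. Service 747; fixed 407; total 1154.
{A, D}: service 582 + fixed 574 = 1156
{A}: service 927 + fixed 258 = 1185
{A, B, C, D}: Tring→D 48, Norris→C 189, Kent→A 92, Quay→A 44, Ashby→A 92, Holm→B 96. Service 561; fixed 1087; total 1648.
No other subset beats 1154.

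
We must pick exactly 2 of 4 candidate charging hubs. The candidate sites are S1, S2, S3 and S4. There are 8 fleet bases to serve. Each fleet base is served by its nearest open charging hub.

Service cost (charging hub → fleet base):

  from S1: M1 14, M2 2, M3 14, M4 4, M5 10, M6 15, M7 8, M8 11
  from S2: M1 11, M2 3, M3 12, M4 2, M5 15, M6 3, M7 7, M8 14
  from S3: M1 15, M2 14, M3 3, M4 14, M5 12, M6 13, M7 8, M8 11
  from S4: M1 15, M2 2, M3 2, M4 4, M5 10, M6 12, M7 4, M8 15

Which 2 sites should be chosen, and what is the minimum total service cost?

With exactly 2 open, each fleet base uses its cheapest among the chosen.
{S2, S4}: M1→S2 11, M2→S4 2, M3→S4 2, M4→S2 2, M5→S4 10, M6→S2 3, M7→S4 4, M8→S2 14. Service cost 48.
{S2, S3}: service cost 52
{S1, S2}: service cost 58
Among all 6 size-2 choices, {S2, S4} is lowest.

Choose S2 and S4; total service cost 48.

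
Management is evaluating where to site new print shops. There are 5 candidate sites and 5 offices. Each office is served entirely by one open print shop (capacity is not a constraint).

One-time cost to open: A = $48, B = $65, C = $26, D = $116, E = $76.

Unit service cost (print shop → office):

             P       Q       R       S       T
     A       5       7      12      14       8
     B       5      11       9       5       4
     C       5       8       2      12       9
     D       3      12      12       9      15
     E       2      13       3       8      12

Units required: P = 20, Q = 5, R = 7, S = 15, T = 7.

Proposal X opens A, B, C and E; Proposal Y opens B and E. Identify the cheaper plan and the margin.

Proposal X: {A, B, C, E}: P→E 2·20=40, Q→A 7·5=35, R→C 2·7=14, S→B 5·15=75, T→B 4·7=28. Service 192; fixed 215; total 407.
Proposal Y: {B, E}: P→E 2·20=40, Q→B 11·5=55, R→E 3·7=21, S→B 5·15=75, T→B 4·7=28. Service 219; fixed 141; total 360.
Difference: |407 − 360| = 47.

Proposal Y is cheaper by 47.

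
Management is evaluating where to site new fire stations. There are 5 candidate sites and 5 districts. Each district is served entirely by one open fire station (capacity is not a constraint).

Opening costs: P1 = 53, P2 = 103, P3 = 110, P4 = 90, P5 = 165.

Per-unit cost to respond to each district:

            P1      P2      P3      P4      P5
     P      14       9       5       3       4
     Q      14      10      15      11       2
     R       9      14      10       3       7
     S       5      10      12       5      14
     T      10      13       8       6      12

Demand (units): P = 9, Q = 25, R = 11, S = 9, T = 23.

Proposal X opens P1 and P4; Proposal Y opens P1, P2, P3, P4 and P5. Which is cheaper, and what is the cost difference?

Proposal X is cheaper by 153.

Proposal X: {P1, P4}: P→P4 3·9=27, Q→P4 11·25=275, R→P4 3·11=33, S→P1 5·9=45, T→P4 6·23=138. Service 518; fixed 143; total 661.
Proposal Y: {P1, P2, P3, P4, P5}: P→P4 3·9=27, Q→P5 2·25=50, R→P4 3·11=33, S→P1 5·9=45, T→P4 6·23=138. Service 293; fixed 521; total 814.
Difference: |661 − 814| = 153.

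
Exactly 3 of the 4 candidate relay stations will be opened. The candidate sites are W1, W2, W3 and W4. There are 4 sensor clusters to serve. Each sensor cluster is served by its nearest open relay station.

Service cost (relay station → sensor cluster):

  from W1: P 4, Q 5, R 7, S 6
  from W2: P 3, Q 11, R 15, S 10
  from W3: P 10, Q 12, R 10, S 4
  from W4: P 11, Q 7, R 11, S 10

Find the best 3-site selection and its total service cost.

With exactly 3 open, each sensor cluster uses its cheapest among the chosen.
{W1, W2, W3}: P→W2 3, Q→W1 5, R→W1 7, S→W3 4. Service cost 19.
{W1, W3, W4}: service cost 20
{W1, W2, W4}: service cost 21
Among all 4 size-3 choices, {W1, W2, W3} is lowest.

Choose W1, W2 and W3; total service cost 19.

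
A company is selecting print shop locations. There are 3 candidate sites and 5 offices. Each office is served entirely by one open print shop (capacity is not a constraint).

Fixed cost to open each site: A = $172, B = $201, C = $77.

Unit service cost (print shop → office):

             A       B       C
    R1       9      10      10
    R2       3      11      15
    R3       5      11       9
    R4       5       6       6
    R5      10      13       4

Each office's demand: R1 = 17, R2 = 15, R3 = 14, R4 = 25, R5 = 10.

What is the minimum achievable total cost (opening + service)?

For any fixed open set, each office goes to its cheapest open site; total = fixed + service.
{A}: R1→A 9·17=153, R2→A 3·15=45, R3→A 5·14=70, R4→A 5·25=125, R5→A 10·10=100. Service 493; fixed 172; total 665.
{A, C}: service 433 + fixed 249 = 682
{C}: R1→C 10·17=170, R2→C 15·15=225, R3→C 9·14=126, R4→C 6·25=150, R5→C 4·10=40. Service 711; fixed 77; total 788.
{A, B, C}: service 433 + fixed 450 = 883
No other subset beats 665.

Minimum total cost: 665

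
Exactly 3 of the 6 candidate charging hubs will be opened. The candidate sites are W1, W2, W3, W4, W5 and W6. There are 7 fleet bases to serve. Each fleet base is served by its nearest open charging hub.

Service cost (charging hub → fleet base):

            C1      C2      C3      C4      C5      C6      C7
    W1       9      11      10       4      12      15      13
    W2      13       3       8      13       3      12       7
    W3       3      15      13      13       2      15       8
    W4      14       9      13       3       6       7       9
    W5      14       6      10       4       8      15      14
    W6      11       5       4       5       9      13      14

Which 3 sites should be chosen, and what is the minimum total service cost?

With exactly 3 open, each fleet base uses its cheapest among the chosen.
{W3, W4, W6}: C1→W3 3, C2→W6 5, C3→W6 4, C4→W4 3, C5→W3 2, C6→W4 7, C7→W3 8. Service cost 32.
{W2, W3, W4}: service cost 33
{W2, W3, W6}: service cost 36
Among all 20 size-3 choices, {W3, W4, W6} is lowest.

Choose W3, W4 and W6; total service cost 32.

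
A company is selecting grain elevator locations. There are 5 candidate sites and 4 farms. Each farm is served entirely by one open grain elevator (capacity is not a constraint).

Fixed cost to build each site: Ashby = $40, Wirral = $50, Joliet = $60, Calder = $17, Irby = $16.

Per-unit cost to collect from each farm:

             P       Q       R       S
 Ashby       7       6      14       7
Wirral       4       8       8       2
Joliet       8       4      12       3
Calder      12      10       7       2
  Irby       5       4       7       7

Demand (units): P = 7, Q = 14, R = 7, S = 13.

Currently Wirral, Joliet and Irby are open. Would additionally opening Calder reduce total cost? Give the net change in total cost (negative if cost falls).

No — net change +17 (cost rises by 17).

Current service cost with {Wirral, Joliet, Irby}: 159.
Adding Calder: each farm re-picks its cheapest; new service cost 159, saving 0.
Extra fixed cost: 17. Net change = 17 − 0 = 17.
(Totals: 285 → 302.)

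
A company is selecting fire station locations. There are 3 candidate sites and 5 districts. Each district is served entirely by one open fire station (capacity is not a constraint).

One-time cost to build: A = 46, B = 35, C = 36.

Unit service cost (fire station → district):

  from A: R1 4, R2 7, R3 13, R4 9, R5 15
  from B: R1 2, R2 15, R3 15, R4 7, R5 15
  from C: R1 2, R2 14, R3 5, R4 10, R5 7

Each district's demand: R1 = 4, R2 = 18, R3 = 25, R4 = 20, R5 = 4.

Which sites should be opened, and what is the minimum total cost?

For any fixed open set, each district goes to its cheapest open site; total = fixed + service.
{A, B, C}: R1→B 2·4=8, R2→A 7·18=126, R3→C 5·25=125, R4→B 7·20=140, R5→C 7·4=28. Service 427; fixed 117; total 544.
{A, C}: R1→C 2·4=8, R2→A 7·18=126, R3→C 5·25=125, R4→A 9·20=180, R5→C 7·4=28. Service 467; fixed 82; total 549.
{B, C}: service 553 + fixed 71 = 624
{B}: service 853 + fixed 35 = 888
No other subset beats 544.

Open A, B and C; minimum total cost 544.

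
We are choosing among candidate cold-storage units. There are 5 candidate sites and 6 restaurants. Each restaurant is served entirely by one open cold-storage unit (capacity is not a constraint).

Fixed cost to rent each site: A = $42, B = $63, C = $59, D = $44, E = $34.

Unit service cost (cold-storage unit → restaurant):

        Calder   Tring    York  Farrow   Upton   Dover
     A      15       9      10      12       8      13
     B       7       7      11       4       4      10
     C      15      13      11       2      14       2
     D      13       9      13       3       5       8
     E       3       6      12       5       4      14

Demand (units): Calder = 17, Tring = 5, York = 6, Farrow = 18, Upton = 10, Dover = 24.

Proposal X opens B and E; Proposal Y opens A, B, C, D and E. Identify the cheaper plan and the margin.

Proposal X: {B, E}: Calder→E 3·17=51, Tring→E 6·5=30, York→B 11·6=66, Farrow→B 4·18=72, Upton→B 4·10=40, Dover→B 10·24=240. Service 499; fixed 97; total 596.
Proposal Y: {A, B, C, D, E}: Calder→E 3·17=51, Tring→E 6·5=30, York→A 10·6=60, Farrow→C 2·18=36, Upton→B 4·10=40, Dover→C 2·24=48. Service 265; fixed 242; total 507.
Difference: |596 − 507| = 89.

Proposal Y is cheaper by 89.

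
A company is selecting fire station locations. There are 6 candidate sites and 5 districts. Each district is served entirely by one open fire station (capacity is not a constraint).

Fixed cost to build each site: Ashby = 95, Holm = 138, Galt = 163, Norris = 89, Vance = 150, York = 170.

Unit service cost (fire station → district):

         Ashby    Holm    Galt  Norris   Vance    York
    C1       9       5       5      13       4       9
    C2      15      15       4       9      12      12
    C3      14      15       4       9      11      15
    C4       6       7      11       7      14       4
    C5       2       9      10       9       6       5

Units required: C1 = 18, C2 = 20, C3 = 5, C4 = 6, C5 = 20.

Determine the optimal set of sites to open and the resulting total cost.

For any fixed open set, each district goes to its cheapest open site; total = fixed + service.
{Ashby, Galt}: C1→Galt 5·18=90, C2→Galt 4·20=80, C3→Galt 4·5=20, C4→Ashby 6·6=36, C5→Ashby 2·20=40. Service 266; fixed 258; total 524.
{Ashby, Galt, Norris}: C1→Galt 5·18=90, C2→Galt 4·20=80, C3→Galt 4·5=20, C4→Ashby 6·6=36, C5→Ashby 2·20=40. Service 266; fixed 347; total 613.
{Galt}: C1→Galt 5·18=90, C2→Galt 4·20=80, C3→Galt 4·5=20, C4→Galt 11·6=66, C5→Galt 10·20=200. Service 456; fixed 163; total 619.
{Ashby, Holm, Galt, Norris, Vance, York}: service 236 + fixed 805 = 1041
No other subset beats 524.

Open Ashby and Galt; minimum total cost 524.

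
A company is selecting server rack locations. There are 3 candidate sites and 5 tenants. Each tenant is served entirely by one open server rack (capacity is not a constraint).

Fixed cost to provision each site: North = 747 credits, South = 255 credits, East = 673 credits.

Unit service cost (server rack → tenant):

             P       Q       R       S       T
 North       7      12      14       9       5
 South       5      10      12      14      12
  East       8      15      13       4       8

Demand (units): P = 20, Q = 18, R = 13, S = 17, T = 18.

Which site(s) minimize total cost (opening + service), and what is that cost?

For any fixed open set, each tenant goes to its cheapest open site; total = fixed + service.
{South}: P→South 5·20=100, Q→South 10·18=180, R→South 12·13=156, S→South 14·17=238, T→South 12·18=216. Service 890; fixed 255; total 1145.
{East}: P→East 8·20=160, Q→East 15·18=270, R→East 13·13=169, S→East 4·17=68, T→East 8·18=144. Service 811; fixed 673; total 1484.
{North}: P→North 7·20=140, Q→North 12·18=216, R→North 14·13=182, S→North 9·17=153, T→North 5·18=90. Service 781; fixed 747; total 1528.
{North, South, East}: service 594 + fixed 1675 = 2269
No other subset beats 1145.

Open South only; minimum total cost 1145.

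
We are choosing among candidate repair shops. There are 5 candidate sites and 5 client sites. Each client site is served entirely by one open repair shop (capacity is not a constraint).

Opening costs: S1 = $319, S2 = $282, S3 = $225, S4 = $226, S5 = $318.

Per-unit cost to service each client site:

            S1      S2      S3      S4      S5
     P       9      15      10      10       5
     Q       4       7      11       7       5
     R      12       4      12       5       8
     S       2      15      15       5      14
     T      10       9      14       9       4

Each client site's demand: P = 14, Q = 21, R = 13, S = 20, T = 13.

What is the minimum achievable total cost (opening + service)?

Minimum total cost: 795

For any fixed open set, each client site goes to its cheapest open site; total = fixed + service.
{S4}: P→S4 10·14=140, Q→S4 7·21=147, R→S4 5·13=65, S→S4 5·20=100, T→S4 9·13=117. Service 569; fixed 226; total 795.
{S1}: service 536 + fixed 319 = 855
{S5}: service 611 + fixed 318 = 929
{S1, S2, S3, S4, S5}: service 298 + fixed 1370 = 1668
No other subset beats 795.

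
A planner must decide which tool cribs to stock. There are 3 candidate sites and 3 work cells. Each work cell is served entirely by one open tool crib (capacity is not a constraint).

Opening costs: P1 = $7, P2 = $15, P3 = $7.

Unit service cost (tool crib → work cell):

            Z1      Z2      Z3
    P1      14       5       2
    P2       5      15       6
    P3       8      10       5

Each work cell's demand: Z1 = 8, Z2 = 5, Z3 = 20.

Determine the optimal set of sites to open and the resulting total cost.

Open P1 and P2; minimum total cost 127.

For any fixed open set, each work cell goes to its cheapest open site; total = fixed + service.
{P1, P2}: Z1→P2 5·8=40, Z2→P1 5·5=25, Z3→P1 2·20=40. Service 105; fixed 22; total 127.
{P1, P2, P3}: Z1→P2 5·8=40, Z2→P1 5·5=25, Z3→P1 2·20=40. Service 105; fixed 29; total 134.
{P1, P3}: service 129 + fixed 14 = 143
{P1}: service 177 + fixed 7 = 184
No other subset beats 127.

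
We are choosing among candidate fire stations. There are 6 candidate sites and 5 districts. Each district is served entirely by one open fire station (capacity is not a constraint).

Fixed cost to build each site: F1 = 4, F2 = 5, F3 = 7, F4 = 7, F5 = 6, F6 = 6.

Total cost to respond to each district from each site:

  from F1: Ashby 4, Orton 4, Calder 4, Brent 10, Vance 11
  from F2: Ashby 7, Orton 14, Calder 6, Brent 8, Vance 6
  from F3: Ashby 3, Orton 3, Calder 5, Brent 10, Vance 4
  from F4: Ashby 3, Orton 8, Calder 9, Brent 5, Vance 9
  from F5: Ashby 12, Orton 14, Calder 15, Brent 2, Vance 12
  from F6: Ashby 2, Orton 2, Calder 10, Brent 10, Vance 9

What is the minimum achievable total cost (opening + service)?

Minimum total cost: 30

For any fixed open set, each district goes to its cheapest open site; total = fixed + service.
{F3, F5}: Ashby→F3 3, Orton→F3 3, Calder→F3 5, Brent→F5 2, Vance→F3 4. Service 17; fixed 13; total 30.
{F3}: service 25 + fixed 7 = 32
{F1, F3, F5}: Ashby→F3 3, Orton→F3 3, Calder→F1 4, Brent→F5 2, Vance→F3 4. Service 16; fixed 17; total 33.
{F1, F2, F3, F4, F5, F6}: service 14 + fixed 35 = 49
No other subset beats 30.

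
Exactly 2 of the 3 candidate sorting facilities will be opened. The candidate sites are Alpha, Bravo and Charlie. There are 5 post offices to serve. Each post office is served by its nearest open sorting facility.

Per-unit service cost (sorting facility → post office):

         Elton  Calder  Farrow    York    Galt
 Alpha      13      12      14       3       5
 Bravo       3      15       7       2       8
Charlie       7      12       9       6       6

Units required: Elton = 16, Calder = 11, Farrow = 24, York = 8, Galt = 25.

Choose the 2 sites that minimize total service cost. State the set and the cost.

With exactly 2 open, each post office uses its cheapest among the chosen.
{Alpha, Bravo}: Elton→Bravo 3·16=48, Calder→Alpha 12·11=132, Farrow→Bravo 7·24=168, York→Bravo 2·8=16, Galt→Alpha 5·25=125. Service cost 489.
{Bravo, Charlie}: service cost 514
{Alpha, Charlie}: service cost 609
Among all 3 size-2 choices, {Alpha, Bravo} is lowest.

Choose Alpha and Bravo; total service cost 489.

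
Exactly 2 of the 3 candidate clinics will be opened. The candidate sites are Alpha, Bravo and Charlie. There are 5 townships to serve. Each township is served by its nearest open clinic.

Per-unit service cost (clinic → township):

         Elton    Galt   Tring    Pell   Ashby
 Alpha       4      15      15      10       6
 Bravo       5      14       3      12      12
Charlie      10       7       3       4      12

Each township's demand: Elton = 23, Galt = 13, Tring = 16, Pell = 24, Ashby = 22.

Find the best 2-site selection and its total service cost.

With exactly 2 open, each township uses its cheapest among the chosen.
{Alpha, Charlie}: Elton→Alpha 4·23=92, Galt→Charlie 7·13=91, Tring→Charlie 3·16=48, Pell→Charlie 4·24=96, Ashby→Alpha 6·22=132. Service cost 459.
{Bravo, Charlie}: service cost 614
{Alpha, Bravo}: service cost 694
Among all 3 size-2 choices, {Alpha, Charlie} is lowest.

Choose Alpha and Charlie; total service cost 459.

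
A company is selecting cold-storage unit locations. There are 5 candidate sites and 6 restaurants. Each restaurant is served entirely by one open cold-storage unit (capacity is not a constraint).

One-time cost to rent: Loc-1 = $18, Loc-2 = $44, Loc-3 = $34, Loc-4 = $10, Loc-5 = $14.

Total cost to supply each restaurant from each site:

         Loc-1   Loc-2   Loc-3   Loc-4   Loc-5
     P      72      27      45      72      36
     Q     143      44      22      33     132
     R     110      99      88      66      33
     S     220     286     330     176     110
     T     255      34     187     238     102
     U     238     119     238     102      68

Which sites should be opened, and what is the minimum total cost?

For any fixed open set, each restaurant goes to its cheapest open site; total = fixed + service.
{Loc-2, Loc-4, Loc-5}: P→Loc-2 27, Q→Loc-4 33, R→Loc-5 33, S→Loc-5 110, T→Loc-2 34, U→Loc-5 68. Service 305; fixed 68; total 373.
{Loc-2, Loc-5}: service 316 + fixed 58 = 374
{Loc-2, Loc-3, Loc-5}: P→Loc-2 27, Q→Loc-3 22, R→Loc-5 33, S→Loc-5 110, T→Loc-2 34, U→Loc-5 68. Service 294; fixed 92; total 386.
{Loc-1, Loc-2, Loc-3, Loc-4, Loc-5}: P→Loc-2 27, Q→Loc-3 22, R→Loc-5 33, S→Loc-5 110, T→Loc-2 34, U→Loc-5 68. Service 294; fixed 120; total 414.
No other subset beats 373.

Open Loc-2, Loc-4 and Loc-5; minimum total cost 373.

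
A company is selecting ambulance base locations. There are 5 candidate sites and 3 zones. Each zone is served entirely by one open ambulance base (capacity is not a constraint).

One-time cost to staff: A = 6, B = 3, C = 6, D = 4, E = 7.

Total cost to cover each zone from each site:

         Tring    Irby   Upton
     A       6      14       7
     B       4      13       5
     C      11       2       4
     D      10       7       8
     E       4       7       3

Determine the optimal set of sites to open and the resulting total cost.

Open B and C; minimum total cost 19.

For any fixed open set, each zone goes to its cheapest open site; total = fixed + service.
{B, C}: Tring→B 4, Irby→C 2, Upton→C 4. Service 10; fixed 9; total 19.
{E}: service 14 + fixed 7 = 21
{C, E}: service 9 + fixed 13 = 22
{A, B, C, D, E}: Tring→B 4, Irby→C 2, Upton→E 3. Service 9; fixed 26; total 35.
No other subset beats 19.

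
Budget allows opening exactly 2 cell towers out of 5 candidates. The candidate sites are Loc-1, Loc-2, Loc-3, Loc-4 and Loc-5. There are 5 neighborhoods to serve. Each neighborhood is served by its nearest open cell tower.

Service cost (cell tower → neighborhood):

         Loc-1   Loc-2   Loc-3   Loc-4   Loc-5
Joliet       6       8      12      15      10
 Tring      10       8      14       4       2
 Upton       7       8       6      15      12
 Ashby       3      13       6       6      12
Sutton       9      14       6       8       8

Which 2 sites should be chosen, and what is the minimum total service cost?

With exactly 2 open, each neighborhood uses its cheapest among the chosen.
{Loc-1, Loc-5}: Joliet→Loc-1 6, Tring→Loc-5 2, Upton→Loc-1 7, Ashby→Loc-1 3, Sutton→Loc-5 8. Service cost 26.
{Loc-1, Loc-4}: service cost 28
{Loc-3, Loc-5}: service cost 30
Among all 10 size-2 choices, {Loc-1, Loc-5} is lowest.

Choose Loc-1 and Loc-5; total service cost 26.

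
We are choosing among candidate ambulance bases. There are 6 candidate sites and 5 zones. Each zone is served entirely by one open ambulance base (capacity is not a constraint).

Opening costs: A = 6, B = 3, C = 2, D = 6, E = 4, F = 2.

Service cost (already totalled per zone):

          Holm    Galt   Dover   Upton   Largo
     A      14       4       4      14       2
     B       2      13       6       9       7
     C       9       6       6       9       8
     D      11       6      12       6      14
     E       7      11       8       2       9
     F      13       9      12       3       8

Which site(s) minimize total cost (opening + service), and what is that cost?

Open A, B and F; minimum total cost 26.

For any fixed open set, each zone goes to its cheapest open site; total = fixed + service.
{A, B, F}: Holm→B 2, Galt→A 4, Dover→A 4, Upton→F 3, Largo→A 2. Service 15; fixed 11; total 26.
{A, B, E}: service 14 + fixed 13 = 27
{A, B, C, F}: service 15 + fixed 13 = 28
{A, B, C, D, E, F}: service 14 + fixed 23 = 37
No other subset beats 26.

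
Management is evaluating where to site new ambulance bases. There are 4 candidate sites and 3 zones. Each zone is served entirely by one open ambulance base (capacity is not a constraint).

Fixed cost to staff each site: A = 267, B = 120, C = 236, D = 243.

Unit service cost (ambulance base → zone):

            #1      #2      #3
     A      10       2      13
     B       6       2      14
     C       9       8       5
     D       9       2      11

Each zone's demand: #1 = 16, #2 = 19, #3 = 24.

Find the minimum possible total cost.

Minimum total cost: 590

For any fixed open set, each zone goes to its cheapest open site; total = fixed + service.
{B}: #1→B 6·16=96, #2→B 2·19=38, #3→B 14·24=336. Service 470; fixed 120; total 590.
{B, C}: service 254 + fixed 356 = 610
{C}: service 416 + fixed 236 = 652
{A, B, C, D}: #1→B 6·16=96, #2→A 2·19=38, #3→C 5·24=120. Service 254; fixed 866; total 1120.
No other subset beats 590.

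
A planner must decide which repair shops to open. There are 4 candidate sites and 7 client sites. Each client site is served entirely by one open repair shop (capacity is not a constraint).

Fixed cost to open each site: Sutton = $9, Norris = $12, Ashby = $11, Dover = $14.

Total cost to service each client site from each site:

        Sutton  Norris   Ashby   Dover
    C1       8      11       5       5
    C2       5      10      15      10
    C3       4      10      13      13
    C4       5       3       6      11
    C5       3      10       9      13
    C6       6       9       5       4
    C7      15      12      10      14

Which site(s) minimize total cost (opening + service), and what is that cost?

For any fixed open set, each client site goes to its cheapest open site; total = fixed + service.
{Sutton}: C1→Sutton 8, C2→Sutton 5, C3→Sutton 4, C4→Sutton 5, C5→Sutton 3, C6→Sutton 6, C7→Sutton 15. Service 46; fixed 9; total 55.
{Sutton, Ashby}: C1→Ashby 5, C2→Sutton 5, C3→Sutton 4, C4→Sutton 5, C5→Sutton 3, C6→Ashby 5, C7→Ashby 10. Service 37; fixed 20; total 57.
{Sutton, Norris}: service 41 + fixed 21 = 62
{Sutton, Norris, Ashby, Dover}: service 34 + fixed 46 = 80
(All 15 nonempty subsets were checked; Sutton only is lowest.)

Open Sutton only; minimum total cost 55.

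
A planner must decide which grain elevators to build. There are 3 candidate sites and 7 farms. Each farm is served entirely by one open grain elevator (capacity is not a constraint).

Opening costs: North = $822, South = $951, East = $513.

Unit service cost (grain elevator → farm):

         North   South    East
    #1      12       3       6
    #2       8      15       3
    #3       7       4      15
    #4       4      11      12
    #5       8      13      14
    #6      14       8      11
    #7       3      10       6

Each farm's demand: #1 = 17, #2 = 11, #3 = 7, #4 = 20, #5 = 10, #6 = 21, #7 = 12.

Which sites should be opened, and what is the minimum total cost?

Open East only; minimum total cost 1436.

For any fixed open set, each farm goes to its cheapest open site; total = fixed + service.
{East}: #1→East 6·17=102, #2→East 3·11=33, #3→East 15·7=105, #4→East 12·20=240, #5→East 14·10=140, #6→East 11·21=231, #7→East 6·12=72. Service 923; fixed 513; total 1436.
{North}: #1→North 12·17=204, #2→North 8·11=88, #3→North 7·7=49, #4→North 4·20=80, #5→North 8·10=80, #6→North 14·21=294, #7→North 3·12=36. Service 831; fixed 822; total 1653.
{South}: #1→South 3·17=51, #2→South 15·11=165, #3→South 4·7=28, #4→South 11·20=220, #5→South 13·10=130, #6→South 8·21=168, #7→South 10·12=120. Service 882; fixed 951; total 1833.
{North, South, East}: service 476 + fixed 2286 = 2762
No other subset beats 1436.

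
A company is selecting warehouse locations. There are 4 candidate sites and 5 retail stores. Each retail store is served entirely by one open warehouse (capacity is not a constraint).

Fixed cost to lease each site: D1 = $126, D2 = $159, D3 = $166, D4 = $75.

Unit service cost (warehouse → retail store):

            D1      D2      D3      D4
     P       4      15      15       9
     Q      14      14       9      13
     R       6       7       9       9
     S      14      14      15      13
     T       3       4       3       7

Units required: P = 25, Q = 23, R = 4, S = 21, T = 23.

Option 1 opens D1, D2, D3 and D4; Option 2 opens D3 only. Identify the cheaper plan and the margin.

Option 2 is cheaper by 31.

Option 1: {D1, D2, D3, D4}: P→D1 4·25=100, Q→D3 9·23=207, R→D1 6·4=24, S→D4 13·21=273, T→D1 3·23=69. Service 673; fixed 526; total 1199.
Option 2: {D3}: P→D3 15·25=375, Q→D3 9·23=207, R→D3 9·4=36, S→D3 15·21=315, T→D3 3·23=69. Service 1002; fixed 166; total 1168.
Difference: |1199 − 1168| = 31.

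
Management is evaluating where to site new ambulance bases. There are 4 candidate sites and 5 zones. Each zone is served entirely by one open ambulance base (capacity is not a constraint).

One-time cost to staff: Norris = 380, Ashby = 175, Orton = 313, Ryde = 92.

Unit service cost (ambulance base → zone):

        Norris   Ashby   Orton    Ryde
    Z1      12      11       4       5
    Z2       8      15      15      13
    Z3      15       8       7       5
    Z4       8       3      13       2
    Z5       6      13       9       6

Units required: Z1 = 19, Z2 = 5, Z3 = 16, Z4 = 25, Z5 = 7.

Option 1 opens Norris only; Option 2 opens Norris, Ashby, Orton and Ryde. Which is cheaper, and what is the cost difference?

Option 1: {Norris}: Z1→Norris 12·19=228, Z2→Norris 8·5=40, Z3→Norris 15·16=240, Z4→Norris 8·25=200, Z5→Norris 6·7=42. Service 750; fixed 380; total 1130.
Option 2: {Norris, Ashby, Orton, Ryde}: Z1→Orton 4·19=76, Z2→Norris 8·5=40, Z3→Ryde 5·16=80, Z4→Ryde 2·25=50, Z5→Norris 6·7=42. Service 288; fixed 960; total 1248.
Difference: |1130 − 1248| = 118.

Option 1 is cheaper by 118.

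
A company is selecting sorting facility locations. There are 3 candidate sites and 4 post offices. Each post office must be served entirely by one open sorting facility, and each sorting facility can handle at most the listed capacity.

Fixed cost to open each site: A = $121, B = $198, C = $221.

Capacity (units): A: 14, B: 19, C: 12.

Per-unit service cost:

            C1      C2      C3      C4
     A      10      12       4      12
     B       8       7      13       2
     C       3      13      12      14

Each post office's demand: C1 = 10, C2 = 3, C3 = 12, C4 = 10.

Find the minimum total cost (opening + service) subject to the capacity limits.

Minimum total cost: 659

Open {A, B, C}: C1→C 3·10=30, C2→B 7·3=21, C3→A 4·12=48, C4→B 2·10=20.
Loads: A carries 12/14, B carries 13/19, C carries 10/12. Service 119; fixed 540; total 659.
Next best feasible plan costs 825.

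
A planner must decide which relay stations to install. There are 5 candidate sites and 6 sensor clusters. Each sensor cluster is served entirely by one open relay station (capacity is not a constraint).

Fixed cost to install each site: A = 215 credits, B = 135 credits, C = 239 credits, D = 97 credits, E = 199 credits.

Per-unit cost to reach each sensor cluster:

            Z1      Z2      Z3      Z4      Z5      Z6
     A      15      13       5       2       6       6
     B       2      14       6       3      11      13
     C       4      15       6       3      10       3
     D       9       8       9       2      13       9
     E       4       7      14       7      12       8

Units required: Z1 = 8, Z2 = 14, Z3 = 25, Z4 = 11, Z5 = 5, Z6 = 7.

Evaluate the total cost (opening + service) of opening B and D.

Each sensor cluster is assigned to its cheapest site among the open ones.
{B, D}: Z1→B 2·8=16, Z2→D 8·14=112, Z3→B 6·25=150, Z4→D 2·11=22, Z5→B 11·5=55, Z6→D 9·7=63. Service 418; fixed 232; total 650.

Total cost: 650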